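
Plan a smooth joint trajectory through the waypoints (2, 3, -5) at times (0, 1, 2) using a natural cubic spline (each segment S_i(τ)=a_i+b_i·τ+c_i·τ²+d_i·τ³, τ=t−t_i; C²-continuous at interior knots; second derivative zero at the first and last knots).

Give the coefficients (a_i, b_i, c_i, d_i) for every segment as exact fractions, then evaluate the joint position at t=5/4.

Δ: Δ0=1, Δ1=-8
row 1: diag=4, rhs=-54; c'=1/4, d'=-27/2
back: M1=-27/2
M: M0=0, M1=-27/2, M2=0
seg 0: a=2, c=M0/2=0, d=(M1−M0)/(6·1)=-9/4, b=Δ0−h0·(2M0+M1)/6=13/4
seg 1: a=3, c=M1/2=-27/4, d=(M2−M1)/(6·1)=9/4, b=Δ1−h1·(2M1+M2)/6=-7/2
t_q=5/4 → seg 1, τ=1/4; S=3+-7/2·τ+-27/4·τ²+9/4·τ³=445/256

  seg 0: a=2 b=13/4 c=0 d=-9/4
  seg 1: a=3 b=-7/2 c=-27/4 d=9/4
S(5/4) = 445/256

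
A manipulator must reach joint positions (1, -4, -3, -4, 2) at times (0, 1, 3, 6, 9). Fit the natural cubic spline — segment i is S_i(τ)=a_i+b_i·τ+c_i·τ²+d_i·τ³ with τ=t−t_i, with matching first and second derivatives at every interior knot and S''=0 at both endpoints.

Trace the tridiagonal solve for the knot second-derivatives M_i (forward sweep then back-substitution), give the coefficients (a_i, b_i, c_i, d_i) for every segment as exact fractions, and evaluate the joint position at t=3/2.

Δ: Δ0=-5, Δ1=1/2, Δ2=-1/3, Δ3=2
row 1: diag=6, rhs=33; c'=1/3, d'=11/2
row 2: denom=10−2·1/3=28/3; d'=(-5−2·11/2)/(28/3)=-12/7
row 3: denom=12−3·9/28=309/28; d'=(14−3·-12/7)/(309/28)=536/309
back: M3=536/309
back: M2=-12/7−9/28·536/309=-234/103
back: M1=11/2−1/3·-234/103=1289/206
M: M0=0, M1=1289/206, M2=-234/103, M3=536/309, M4=0
seg 0: a=1, c=M0/2=0, d=(M1−M0)/(6·1)=1289/1236, b=Δ0−h0·(2M0+M1)/6=-7469/1236
seg 1: a=-4, c=M1/2=1289/412, d=(M2−M1)/(6·2)=-1757/2472, b=Δ1−h1·(2M1+M2)/6=-1801/618
seg 2: a=-3, c=M2/2=-117/103, d=(M3−M2)/(6·3)=619/2781, b=Δ2−h2·(2M2+M3)/6=331/309
seg 3: a=-4, c=M3/2=268/309, d=(M4−M3)/(6·3)=-268/2781, b=Δ3−h3·(2M3+M4)/6=82/309
t_q=3/2 → seg 1, τ=1/2; S=-4+-1801/618·τ+1289/412·τ²+-1757/2472·τ³=-31403/6592

  seg 0: a=1 b=-7469/1236 c=0 d=1289/1236
  seg 1: a=-4 b=-1801/618 c=1289/412 d=-1757/2472
  seg 2: a=-3 b=331/309 c=-117/103 d=619/2781
  seg 3: a=-4 b=82/309 c=268/309 d=-268/2781
S(3/2) = -31403/6592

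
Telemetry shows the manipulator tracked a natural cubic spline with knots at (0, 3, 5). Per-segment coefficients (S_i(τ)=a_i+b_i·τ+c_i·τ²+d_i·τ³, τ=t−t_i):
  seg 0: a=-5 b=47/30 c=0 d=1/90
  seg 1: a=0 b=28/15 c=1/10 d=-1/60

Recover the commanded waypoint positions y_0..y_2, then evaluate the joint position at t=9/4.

y_0 = S_0(0) = a_0 = -5
y_1 = S_1(0) = a_1 = 0
y_2 = S_1(2) = 4
t_q=9/4 is in segment 0 (τ=9/4); S_0(τ)=-863/640

y_0=-5 y_1=0 y_2=4
S(9/4) = -863/640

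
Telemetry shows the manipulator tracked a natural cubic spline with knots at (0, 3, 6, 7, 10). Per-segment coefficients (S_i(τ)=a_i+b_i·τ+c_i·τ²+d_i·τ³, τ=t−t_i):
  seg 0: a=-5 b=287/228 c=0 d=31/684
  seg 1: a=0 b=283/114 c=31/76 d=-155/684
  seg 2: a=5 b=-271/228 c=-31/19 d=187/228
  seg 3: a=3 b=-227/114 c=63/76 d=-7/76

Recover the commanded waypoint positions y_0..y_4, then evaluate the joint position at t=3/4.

y_0=-5 y_1=0 y_2=5 y_3=3 y_4=2
S(3/4) = -19635/4864

y_0 = S_0(0) = a_0 = -5
y_1 = S_1(0) = a_1 = 0
y_2 = S_2(0) = a_2 = 5
y_3 = S_3(0) = a_3 = 3
y_4 = S_3(3) = 2
t_q=3/4 is in segment 0 (τ=3/4); S_0(τ)=-19635/4864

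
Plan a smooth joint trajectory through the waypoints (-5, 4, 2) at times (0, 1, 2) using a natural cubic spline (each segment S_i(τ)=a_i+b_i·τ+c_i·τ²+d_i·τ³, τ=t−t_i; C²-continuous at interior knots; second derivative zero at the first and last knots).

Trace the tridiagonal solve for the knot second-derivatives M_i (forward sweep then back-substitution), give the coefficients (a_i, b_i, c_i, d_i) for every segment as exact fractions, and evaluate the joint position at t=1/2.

Δ: Δ0=9, Δ1=-2
row 1: diag=4, rhs=-66; c'=1/4, d'=-33/2
back: M1=-33/2
M: M0=0, M1=-33/2, M2=0
seg 0: a=-5, c=M0/2=0, d=(M1−M0)/(6·1)=-11/4, b=Δ0−h0·(2M0+M1)/6=47/4
seg 1: a=4, c=M1/2=-33/4, d=(M2−M1)/(6·1)=11/4, b=Δ1−h1·(2M1+M2)/6=7/2
t_q=1/2 → seg 0, τ=1/2; S=-5+47/4·τ+0·τ²+-11/4·τ³=17/32

  seg 0: a=-5 b=47/4 c=0 d=-11/4
  seg 1: a=4 b=7/2 c=-33/4 d=11/4
S(1/2) = 17/32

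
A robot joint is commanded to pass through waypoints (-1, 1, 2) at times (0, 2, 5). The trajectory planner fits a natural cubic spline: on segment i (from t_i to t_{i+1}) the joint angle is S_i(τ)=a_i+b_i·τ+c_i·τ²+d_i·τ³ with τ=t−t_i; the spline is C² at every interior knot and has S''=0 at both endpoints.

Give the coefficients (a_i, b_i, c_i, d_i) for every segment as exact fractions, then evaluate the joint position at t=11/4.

Δ: Δ0=1, Δ1=1/3
row 1: diag=10, rhs=-4; c'=3/10, d'=-2/5
back: M1=-2/5
M: M0=0, M1=-2/5, M2=0
seg 0: a=-1, c=M0/2=0, d=(M1−M0)/(6·2)=-1/30, b=Δ0−h0·(2M0+M1)/6=17/15
seg 1: a=1, c=M1/2=-1/5, d=(M2−M1)/(6·3)=1/45, b=Δ1−h1·(2M1+M2)/6=11/15
t_q=11/4 → seg 1, τ=3/4; S=1+11/15·τ+-1/5·τ²+1/45·τ³=463/320

  seg 0: a=-1 b=17/15 c=0 d=-1/30
  seg 1: a=1 b=11/15 c=-1/5 d=1/45
S(11/4) = 463/320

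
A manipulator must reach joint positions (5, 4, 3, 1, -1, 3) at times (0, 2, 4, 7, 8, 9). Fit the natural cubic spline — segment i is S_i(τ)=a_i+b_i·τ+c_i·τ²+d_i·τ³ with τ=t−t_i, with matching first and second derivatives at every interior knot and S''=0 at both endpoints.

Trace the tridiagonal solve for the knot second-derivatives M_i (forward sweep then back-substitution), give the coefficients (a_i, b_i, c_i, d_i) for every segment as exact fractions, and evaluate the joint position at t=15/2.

Δ: Δ0=-1/2, Δ1=-1/2, Δ2=-2/3, Δ3=-2, Δ4=4
row 1: diag=8, rhs=0; c'=1/4, d'=0
row 2: denom=10−2·1/4=19/2; d'=(-1−2·0)/(19/2)=-2/19
row 3: denom=8−3·6/19=134/19; d'=(-8−3·-2/19)/(134/19)=-73/67
row 4: denom=4−1·19/134=517/134; d'=(36−1·-73/67)/(517/134)=4970/517
back: M4=4970/517
back: M3=-73/67−19/134·4970/517=-1268/517
back: M2=-2/19−6/19·-1268/517=346/517
back: M1=0−1/4·346/517=-173/1034
M: M0=0, M1=-173/1034, M2=346/517, M3=-1268/517, M4=4970/517, M5=0
seg 0: a=5, c=M0/2=0, d=(M1−M0)/(6·2)=-173/12408, b=Δ0−h0·(2M0+M1)/6=-689/1551
seg 1: a=4, c=M1/2=-173/2068, d=(M2−M1)/(6·2)=865/12408, b=Δ1−h1·(2M1+M2)/6=-1897/3102
seg 2: a=3, c=M2/2=173/517, d=(M3−M2)/(6·3)=-269/1551, b=Δ2−h2·(2M2+M3)/6=-170/1551
seg 3: a=1, c=M3/2=-634/517, d=(M4−M3)/(6·1)=3119/1551, b=Δ3−h3·(2M3+M4)/6=-4319/1551
seg 4: a=-1, c=M4/2=2485/517, d=(M5−M4)/(6·1)=-2485/1551, b=Δ4−h4·(2M4+M5)/6=1234/1551
t_q=15/2 → seg 3, τ=1/2; S=1+-4319/1551·τ+-634/517·τ²+3119/1551·τ³=-1851/4136

  seg 0: a=5 b=-689/1551 c=0 d=-173/12408
  seg 1: a=4 b=-1897/3102 c=-173/2068 d=865/12408
  seg 2: a=3 b=-170/1551 c=173/517 d=-269/1551
  seg 3: a=1 b=-4319/1551 c=-634/517 d=3119/1551
  seg 4: a=-1 b=1234/1551 c=2485/517 d=-2485/1551
S(15/2) = -1851/4136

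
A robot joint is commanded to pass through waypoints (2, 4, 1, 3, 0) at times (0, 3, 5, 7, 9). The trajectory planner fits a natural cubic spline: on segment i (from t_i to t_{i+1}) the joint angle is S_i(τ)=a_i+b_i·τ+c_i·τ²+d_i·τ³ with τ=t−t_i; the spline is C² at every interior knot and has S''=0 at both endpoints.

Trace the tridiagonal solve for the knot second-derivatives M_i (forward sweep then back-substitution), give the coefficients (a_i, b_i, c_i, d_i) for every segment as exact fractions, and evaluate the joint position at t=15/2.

Δ: Δ0=2/3, Δ1=-3/2, Δ2=1, Δ3=-3/2
row 1: diag=10, rhs=-13; c'=1/5, d'=-13/10
row 2: denom=8−2·1/5=38/5; d'=(15−2·-13/10)/(38/5)=44/19
row 3: denom=8−2·5/19=142/19; d'=(-15−2·44/19)/(142/19)=-373/142
back: M3=-373/142
back: M2=44/19−5/19·-373/142=427/142
back: M1=-13/10−1/5·427/142=-135/71
M: M0=0, M1=-135/71, M2=427/142, M3=-373/142, M4=0
seg 0: a=2, c=M0/2=0, d=(M1−M0)/(6·3)=-15/142, b=Δ0−h0·(2M0+M1)/6=689/426
seg 1: a=4, c=M1/2=-135/142, d=(M2−M1)/(6·2)=697/1704, b=Δ1−h1·(2M1+M2)/6=-263/213
seg 2: a=1, c=M2/2=427/284, d=(M3−M2)/(6·2)=-100/213, b=Δ2−h2·(2M2+M3)/6=-55/426
seg 3: a=3, c=M3/2=-373/284, d=(M4−M3)/(6·2)=373/1704, b=Δ3−h3·(2M3+M4)/6=107/426
t_q=15/2 → seg 3, τ=1/2; S=3+107/426·τ+-373/284·τ²+373/1704·τ³=12835/4544

  seg 0: a=2 b=689/426 c=0 d=-15/142
  seg 1: a=4 b=-263/213 c=-135/142 d=697/1704
  seg 2: a=1 b=-55/426 c=427/284 d=-100/213
  seg 3: a=3 b=107/426 c=-373/284 d=373/1704
S(15/2) = 12835/4544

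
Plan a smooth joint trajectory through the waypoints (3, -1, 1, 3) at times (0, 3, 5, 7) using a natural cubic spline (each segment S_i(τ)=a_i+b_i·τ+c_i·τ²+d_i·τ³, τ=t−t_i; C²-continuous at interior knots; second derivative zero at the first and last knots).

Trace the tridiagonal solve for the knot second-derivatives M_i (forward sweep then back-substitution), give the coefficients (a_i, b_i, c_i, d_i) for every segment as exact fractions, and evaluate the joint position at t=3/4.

Δ: Δ0=-4/3, Δ1=1, Δ2=1
row 1: diag=10, rhs=14; c'=1/5, d'=7/5
row 2: denom=8−2·1/5=38/5; d'=(0−2·7/5)/(38/5)=-7/19
back: M2=-7/19
back: M1=7/5−1/5·-7/19=28/19
M: M0=0, M1=28/19, M2=-7/19, M3=0
seg 0: a=3, c=M0/2=0, d=(M1−M0)/(6·3)=14/171, b=Δ0−h0·(2M0+M1)/6=-118/57
seg 1: a=-1, c=M1/2=14/19, d=(M2−M1)/(6·2)=-35/228, b=Δ1−h1·(2M1+M2)/6=8/57
seg 2: a=1, c=M2/2=-7/38, d=(M3−M2)/(6·2)=7/228, b=Δ2−h2·(2M2+M3)/6=71/57
t_q=3/4 → seg 0, τ=3/4; S=3+-118/57·τ+0·τ²+14/171·τ³=901/608

  seg 0: a=3 b=-118/57 c=0 d=14/171
  seg 1: a=-1 b=8/57 c=14/19 d=-35/228
  seg 2: a=1 b=71/57 c=-7/38 d=7/228
S(3/4) = 901/608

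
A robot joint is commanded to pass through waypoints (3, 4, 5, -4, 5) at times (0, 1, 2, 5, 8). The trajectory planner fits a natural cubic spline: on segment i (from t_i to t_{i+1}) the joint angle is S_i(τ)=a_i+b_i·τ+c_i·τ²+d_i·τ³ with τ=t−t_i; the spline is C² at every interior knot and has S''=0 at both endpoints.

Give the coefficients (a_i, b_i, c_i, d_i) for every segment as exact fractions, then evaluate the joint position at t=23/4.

  seg 0: a=3 b=45/56 c=0 d=11/56
  seg 1: a=4 b=39/28 c=33/56 d=-55/56
  seg 2: a=5 b=-3/8 c=-33/14 d=83/168
  seg 3: a=-4 b=-33/28 c=117/56 d=-13/56
S(23/4) = -1949/512

Δ: Δ0=1, Δ1=1, Δ2=-3, Δ3=3
row 1: diag=4, rhs=0; c'=1/4, d'=0
row 2: denom=8−1·1/4=31/4; d'=(-24−1·0)/(31/4)=-96/31
row 3: denom=12−3·12/31=336/31; d'=(36−3·-96/31)/(336/31)=117/28
back: M3=117/28
back: M2=-96/31−12/31·117/28=-33/7
back: M1=0−1/4·-33/7=33/28
M: M0=0, M1=33/28, M2=-33/7, M3=117/28, M4=0
seg 0: a=3, c=M0/2=0, d=(M1−M0)/(6·1)=11/56, b=Δ0−h0·(2M0+M1)/6=45/56
seg 1: a=4, c=M1/2=33/56, d=(M2−M1)/(6·1)=-55/56, b=Δ1−h1·(2M1+M2)/6=39/28
seg 2: a=5, c=M2/2=-33/14, d=(M3−M2)/(6·3)=83/168, b=Δ2−h2·(2M2+M3)/6=-3/8
seg 3: a=-4, c=M3/2=117/56, d=(M4−M3)/(6·3)=-13/56, b=Δ3−h3·(2M3+M4)/6=-33/28
t_q=23/4 → seg 3, τ=3/4; S=-4+-33/28·τ+117/56·τ²+-13/56·τ³=-1949/512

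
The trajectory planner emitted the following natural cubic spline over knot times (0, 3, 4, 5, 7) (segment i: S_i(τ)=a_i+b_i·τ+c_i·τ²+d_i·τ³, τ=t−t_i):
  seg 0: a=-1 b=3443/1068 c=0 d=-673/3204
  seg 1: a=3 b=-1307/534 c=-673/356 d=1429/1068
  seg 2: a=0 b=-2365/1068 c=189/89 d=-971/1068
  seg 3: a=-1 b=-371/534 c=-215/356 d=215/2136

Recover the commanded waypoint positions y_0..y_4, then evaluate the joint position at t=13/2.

y_0=-1 y_1=3 y_2=0 y_3=-1 y_4=-4
S(13/2) = -17437/5696

y_0 = S_0(0) = a_0 = -1
y_1 = S_1(0) = a_1 = 3
y_2 = S_2(0) = a_2 = 0
y_3 = S_3(0) = a_3 = -1
y_4 = S_3(2) = -4
t_q=13/2 is in segment 3 (τ=3/2); S_3(τ)=-17437/5696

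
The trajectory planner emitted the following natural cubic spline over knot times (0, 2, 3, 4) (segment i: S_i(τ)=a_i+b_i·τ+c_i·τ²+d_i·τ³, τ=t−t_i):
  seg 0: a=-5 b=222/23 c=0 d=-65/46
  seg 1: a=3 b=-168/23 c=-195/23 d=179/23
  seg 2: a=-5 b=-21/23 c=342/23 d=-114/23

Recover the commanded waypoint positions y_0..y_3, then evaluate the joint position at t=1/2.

y_0 = S_0(0) = a_0 = -5
y_1 = S_1(0) = a_1 = 3
y_2 = S_2(0) = a_2 = -5
y_3 = S_2(1) = 4
t_q=1/2 is in segment 0 (τ=1/2); S_0(τ)=-129/368

y_0=-5 y_1=3 y_2=-5 y_3=4
S(1/2) = -129/368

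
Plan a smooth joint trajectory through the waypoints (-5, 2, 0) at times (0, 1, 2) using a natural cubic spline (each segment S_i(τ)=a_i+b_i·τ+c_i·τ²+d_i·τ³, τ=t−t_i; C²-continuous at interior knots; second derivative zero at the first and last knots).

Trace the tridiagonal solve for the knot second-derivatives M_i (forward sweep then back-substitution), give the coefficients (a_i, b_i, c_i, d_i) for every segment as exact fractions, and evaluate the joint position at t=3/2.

Δ: Δ0=7, Δ1=-2
row 1: diag=4, rhs=-54; c'=1/4, d'=-27/2
back: M1=-27/2
M: M0=0, M1=-27/2, M2=0
seg 0: a=-5, c=M0/2=0, d=(M1−M0)/(6·1)=-9/4, b=Δ0−h0·(2M0+M1)/6=37/4
seg 1: a=2, c=M1/2=-27/4, d=(M2−M1)/(6·1)=9/4, b=Δ1−h1·(2M1+M2)/6=5/2
t_q=3/2 → seg 1, τ=1/2; S=2+5/2·τ+-27/4·τ²+9/4·τ³=59/32

  seg 0: a=-5 b=37/4 c=0 d=-9/4
  seg 1: a=2 b=5/2 c=-27/4 d=9/4
S(3/2) = 59/32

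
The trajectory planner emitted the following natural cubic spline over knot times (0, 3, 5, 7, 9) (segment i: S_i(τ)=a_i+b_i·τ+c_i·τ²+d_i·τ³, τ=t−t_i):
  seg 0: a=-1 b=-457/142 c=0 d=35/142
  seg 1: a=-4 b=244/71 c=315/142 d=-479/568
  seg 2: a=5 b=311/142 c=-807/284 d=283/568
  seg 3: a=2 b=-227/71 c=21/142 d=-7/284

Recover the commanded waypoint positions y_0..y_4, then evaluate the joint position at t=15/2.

y_0 = S_0(0) = a_0 = -1
y_1 = S_1(0) = a_1 = -4
y_2 = S_2(0) = a_2 = 5
y_3 = S_3(0) = a_3 = 2
y_4 = S_3(2) = -4
t_q=15/2 is in segment 3 (τ=1/2); S_3(τ)=989/2272

y_0=-1 y_1=-4 y_2=5 y_3=2 y_4=-4
S(15/2) = 989/2272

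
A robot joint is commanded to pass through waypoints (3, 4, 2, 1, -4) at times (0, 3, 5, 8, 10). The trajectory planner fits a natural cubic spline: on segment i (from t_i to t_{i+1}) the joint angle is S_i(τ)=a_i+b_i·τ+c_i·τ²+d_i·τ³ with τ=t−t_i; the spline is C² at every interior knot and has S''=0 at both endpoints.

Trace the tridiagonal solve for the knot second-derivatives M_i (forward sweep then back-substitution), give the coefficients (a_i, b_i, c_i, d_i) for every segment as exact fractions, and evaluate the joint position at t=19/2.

  seg 0: a=3 b=733/870 c=0 d=-443/7830
  seg 1: a=4 b=-298/435 c=-443/870 d=51/290
  seg 2: a=2 b=-266/435 c=95/174 d=-1183/7830
  seg 3: a=1 b=-1231/870 c=-118/145 d=59/435
S(19/2) = -579/232

Δ: Δ0=1/3, Δ1=-1, Δ2=-1/3, Δ3=-5/2
row 1: diag=10, rhs=-8; c'=1/5, d'=-4/5
row 2: denom=10−2·1/5=48/5; d'=(4−2·-4/5)/(48/5)=7/12
row 3: denom=10−3·5/16=145/16; d'=(-13−3·7/12)/(145/16)=-236/145
back: M3=-236/145
back: M2=7/12−5/16·-236/145=95/87
back: M1=-4/5−1/5·95/87=-443/435
M: M0=0, M1=-443/435, M2=95/87, M3=-236/145, M4=0
seg 0: a=3, c=M0/2=0, d=(M1−M0)/(6·3)=-443/7830, b=Δ0−h0·(2M0+M1)/6=733/870
seg 1: a=4, c=M1/2=-443/870, d=(M2−M1)/(6·2)=51/290, b=Δ1−h1·(2M1+M2)/6=-298/435
seg 2: a=2, c=M2/2=95/174, d=(M3−M2)/(6·3)=-1183/7830, b=Δ2−h2·(2M2+M3)/6=-266/435
seg 3: a=1, c=M3/2=-118/145, d=(M4−M3)/(6·2)=59/435, b=Δ3−h3·(2M3+M4)/6=-1231/870
t_q=19/2 → seg 3, τ=3/2; S=1+-1231/870·τ+-118/145·τ²+59/435·τ³=-579/232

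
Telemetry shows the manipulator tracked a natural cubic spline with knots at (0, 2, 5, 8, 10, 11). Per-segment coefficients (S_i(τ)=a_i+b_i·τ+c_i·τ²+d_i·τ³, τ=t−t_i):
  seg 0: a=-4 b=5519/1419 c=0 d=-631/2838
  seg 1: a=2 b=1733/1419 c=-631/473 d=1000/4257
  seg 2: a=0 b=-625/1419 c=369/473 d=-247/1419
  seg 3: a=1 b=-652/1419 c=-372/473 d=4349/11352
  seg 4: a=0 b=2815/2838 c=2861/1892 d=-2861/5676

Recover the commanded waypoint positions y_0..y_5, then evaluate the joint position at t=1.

y_0 = S_0(0) = a_0 = -4
y_1 = S_1(0) = a_1 = 2
y_2 = S_2(0) = a_2 = 0
y_3 = S_3(0) = a_3 = 1
y_4 = S_4(0) = a_4 = 0
y_5 = S_4(1) = 2
t_q=1 is in segment 0 (τ=1); S_0(τ)=-315/946

y_0=-4 y_1=2 y_2=0 y_3=1 y_4=0 y_5=2
S(1) = -315/946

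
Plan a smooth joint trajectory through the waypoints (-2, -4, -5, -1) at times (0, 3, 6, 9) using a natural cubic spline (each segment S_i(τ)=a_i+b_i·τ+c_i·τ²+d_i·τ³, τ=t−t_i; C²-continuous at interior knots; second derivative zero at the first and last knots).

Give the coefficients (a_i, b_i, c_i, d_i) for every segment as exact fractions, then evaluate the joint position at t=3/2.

  seg 0: a=-2 b=-29/45 c=0 d=-1/405
  seg 1: a=-4 b=-32/45 c=-1/45 d=4/81
  seg 2: a=-5 b=22/45 c=19/45 d=-19/405
S(3/2) = -119/40

Δ: Δ0=-2/3, Δ1=-1/3, Δ2=4/3
row 1: diag=12, rhs=2; c'=1/4, d'=1/6
row 2: denom=12−3·1/4=45/4; d'=(10−3·1/6)/(45/4)=38/45
back: M2=38/45
back: M1=1/6−1/4·38/45=-2/45
M: M0=0, M1=-2/45, M2=38/45, M3=0
seg 0: a=-2, c=M0/2=0, d=(M1−M0)/(6·3)=-1/405, b=Δ0−h0·(2M0+M1)/6=-29/45
seg 1: a=-4, c=M1/2=-1/45, d=(M2−M1)/(6·3)=4/81, b=Δ1−h1·(2M1+M2)/6=-32/45
seg 2: a=-5, c=M2/2=19/45, d=(M3−M2)/(6·3)=-19/405, b=Δ2−h2·(2M2+M3)/6=22/45
t_q=3/2 → seg 0, τ=3/2; S=-2+-29/45·τ+0·τ²+-1/405·τ³=-119/40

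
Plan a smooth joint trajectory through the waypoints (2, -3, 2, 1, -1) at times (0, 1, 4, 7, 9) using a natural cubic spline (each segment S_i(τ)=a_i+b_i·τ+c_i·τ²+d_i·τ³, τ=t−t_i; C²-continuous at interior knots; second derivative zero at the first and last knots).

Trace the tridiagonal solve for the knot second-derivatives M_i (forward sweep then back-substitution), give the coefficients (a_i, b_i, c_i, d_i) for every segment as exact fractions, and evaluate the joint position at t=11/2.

  seg 0: a=2 b=-2392/399 c=0 d=397/399
  seg 1: a=-3 b=-1201/399 c=397/133 d=-569/1197
  seg 2: a=2 b=824/399 c=-172/133 d=197/1197
  seg 3: a=1 b=-499/399 c=25/133 d=-25/798
S(11/2) = 417/152

Δ: Δ0=-5, Δ1=5/3, Δ2=-1/3, Δ3=-1
row 1: diag=8, rhs=40; c'=3/8, d'=5
row 2: denom=12−3·3/8=87/8; d'=(-12−3·5)/(87/8)=-72/29
row 3: denom=10−3·8/29=266/29; d'=(-4−3·-72/29)/(266/29)=50/133
back: M3=50/133
back: M2=-72/29−8/29·50/133=-344/133
back: M1=5−3/8·-344/133=794/133
M: M0=0, M1=794/133, M2=-344/133, M3=50/133, M4=0
seg 0: a=2, c=M0/2=0, d=(M1−M0)/(6·1)=397/399, b=Δ0−h0·(2M0+M1)/6=-2392/399
seg 1: a=-3, c=M1/2=397/133, d=(M2−M1)/(6·3)=-569/1197, b=Δ1−h1·(2M1+M2)/6=-1201/399
seg 2: a=2, c=M2/2=-172/133, d=(M3−M2)/(6·3)=197/1197, b=Δ2−h2·(2M2+M3)/6=824/399
seg 3: a=1, c=M3/2=25/133, d=(M4−M3)/(6·2)=-25/798, b=Δ3−h3·(2M3+M4)/6=-499/399
t_q=11/2 → seg 2, τ=3/2; S=2+824/399·τ+-172/133·τ²+197/1197·τ³=417/152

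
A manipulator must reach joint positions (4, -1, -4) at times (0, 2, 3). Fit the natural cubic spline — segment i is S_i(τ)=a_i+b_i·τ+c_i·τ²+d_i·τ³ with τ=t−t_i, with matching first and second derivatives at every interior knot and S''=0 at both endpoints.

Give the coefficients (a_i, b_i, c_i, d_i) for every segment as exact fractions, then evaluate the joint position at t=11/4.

  seg 0: a=4 b=-7/3 c=0 d=-1/24
  seg 1: a=-1 b=-17/6 c=-1/4 d=1/12
S(11/4) = -827/256

Δ: Δ0=-5/2, Δ1=-3
row 1: diag=6, rhs=-3; c'=1/6, d'=-1/2
back: M1=-1/2
M: M0=0, M1=-1/2, M2=0
seg 0: a=4, c=M0/2=0, d=(M1−M0)/(6·2)=-1/24, b=Δ0−h0·(2M0+M1)/6=-7/3
seg 1: a=-1, c=M1/2=-1/4, d=(M2−M1)/(6·1)=1/12, b=Δ1−h1·(2M1+M2)/6=-17/6
t_q=11/4 → seg 1, τ=3/4; S=-1+-17/6·τ+-1/4·τ²+1/12·τ³=-827/256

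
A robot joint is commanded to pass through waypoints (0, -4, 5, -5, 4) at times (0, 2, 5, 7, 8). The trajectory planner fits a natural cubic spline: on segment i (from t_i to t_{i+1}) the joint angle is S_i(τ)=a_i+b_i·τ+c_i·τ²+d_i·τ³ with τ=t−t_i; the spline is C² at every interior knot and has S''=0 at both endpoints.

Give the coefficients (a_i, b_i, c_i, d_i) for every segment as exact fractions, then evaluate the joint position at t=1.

  seg 0: a=0 b=-1014/253 c=0 d=127/253
  seg 1: a=-4 b=510/253 c=762/253 d=-679/759
  seg 2: a=5 b=-1029/253 c=-1275/253 d=1157/506
  seg 3: a=-5 b=813/253 c=2196/253 d=-732/253
S(1) = -887/253

Δ: Δ0=-2, Δ1=3, Δ2=-5, Δ3=9
row 1: diag=10, rhs=30; c'=3/10, d'=3
row 2: denom=10−3·3/10=91/10; d'=(-48−3·3)/(91/10)=-570/91
row 3: denom=6−2·20/91=506/91; d'=(84−2·-570/91)/(506/91)=4392/253
back: M3=4392/253
back: M2=-570/91−20/91·4392/253=-2550/253
back: M1=3−3/10·-2550/253=1524/253
M: M0=0, M1=1524/253, M2=-2550/253, M3=4392/253, M4=0
seg 0: a=0, c=M0/2=0, d=(M1−M0)/(6·2)=127/253, b=Δ0−h0·(2M0+M1)/6=-1014/253
seg 1: a=-4, c=M1/2=762/253, d=(M2−M1)/(6·3)=-679/759, b=Δ1−h1·(2M1+M2)/6=510/253
seg 2: a=5, c=M2/2=-1275/253, d=(M3−M2)/(6·2)=1157/506, b=Δ2−h2·(2M2+M3)/6=-1029/253
seg 3: a=-5, c=M3/2=2196/253, d=(M4−M3)/(6·1)=-732/253, b=Δ3−h3·(2M3+M4)/6=813/253
t_q=1 → seg 0, τ=1; S=0+-1014/253·τ+0·τ²+127/253·τ³=-887/253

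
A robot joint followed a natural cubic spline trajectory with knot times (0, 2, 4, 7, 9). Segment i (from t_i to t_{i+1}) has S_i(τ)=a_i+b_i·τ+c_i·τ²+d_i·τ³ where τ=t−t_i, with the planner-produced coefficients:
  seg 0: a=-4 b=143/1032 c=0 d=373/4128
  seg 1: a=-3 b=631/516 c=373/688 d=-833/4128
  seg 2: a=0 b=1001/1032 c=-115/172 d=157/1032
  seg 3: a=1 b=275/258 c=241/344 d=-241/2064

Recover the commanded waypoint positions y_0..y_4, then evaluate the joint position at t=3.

y_0 = S_0(0) = a_0 = -4
y_1 = S_1(0) = a_1 = -3
y_2 = S_2(0) = a_2 = 0
y_3 = S_3(0) = a_3 = 1
y_4 = S_3(2) = 5
t_q=3 is in segment 1 (τ=1); S_1(τ)=-1977/1376

y_0=-4 y_1=-3 y_2=0 y_3=1 y_4=5
S(3) = -1977/1376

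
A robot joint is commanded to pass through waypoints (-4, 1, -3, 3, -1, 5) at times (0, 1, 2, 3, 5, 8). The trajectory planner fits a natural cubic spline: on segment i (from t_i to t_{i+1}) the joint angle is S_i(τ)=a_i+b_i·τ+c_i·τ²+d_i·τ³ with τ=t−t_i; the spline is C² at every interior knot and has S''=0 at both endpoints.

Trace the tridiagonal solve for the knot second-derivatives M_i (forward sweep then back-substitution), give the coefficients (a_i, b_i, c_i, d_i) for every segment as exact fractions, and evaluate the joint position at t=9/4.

Δ: Δ0=5, Δ1=-4, Δ2=6, Δ3=-2, Δ4=2
row 1: diag=4, rhs=-54; c'=1/4, d'=-27/2
row 2: denom=4−1·1/4=15/4; d'=(60−1·-27/2)/(15/4)=98/5
row 3: denom=6−1·4/15=86/15; d'=(-48−1·98/5)/(86/15)=-507/43
row 4: denom=10−2·15/43=400/43; d'=(24−2·-507/43)/(400/43)=1023/200
back: M4=1023/200
back: M3=-507/43−15/43·1023/200=-543/40
back: M2=98/5−4/15·-543/40=1161/50
back: M1=-27/2−1/4·1161/50=-3861/200
M: M0=0, M1=-3861/200, M2=1161/50, M3=-543/40, M4=1023/200, M5=0
seg 0: a=-4, c=M0/2=0, d=(M1−M0)/(6·1)=-1287/400, b=Δ0−h0·(2M0+M1)/6=3287/400
seg 1: a=1, c=M1/2=-3861/400, d=(M2−M1)/(6·1)=567/80, b=Δ1−h1·(2M1+M2)/6=-287/200
seg 2: a=-3, c=M2/2=1161/100, d=(M3−M2)/(6·1)=-2453/400, b=Δ2−h2·(2M2+M3)/6=209/400
seg 3: a=3, c=M3/2=-543/80, d=(M4−M3)/(6·2)=623/400, b=Δ3−h3·(2M3+M4)/6=1069/200
seg 4: a=-1, c=M4/2=1023/400, d=(M5−M4)/(6·3)=-341/1200, b=Δ4−h4·(2M4+M5)/6=-623/200
t_q=9/4 → seg 2, τ=1/4; S=-3+209/400·τ+1161/100·τ²+-2453/400·τ³=-57333/25600

  seg 0: a=-4 b=3287/400 c=0 d=-1287/400
  seg 1: a=1 b=-287/200 c=-3861/400 d=567/80
  seg 2: a=-3 b=209/400 c=1161/100 d=-2453/400
  seg 3: a=3 b=1069/200 c=-543/80 d=623/400
  seg 4: a=-1 b=-623/200 c=1023/400 d=-341/1200
S(9/4) = -57333/25600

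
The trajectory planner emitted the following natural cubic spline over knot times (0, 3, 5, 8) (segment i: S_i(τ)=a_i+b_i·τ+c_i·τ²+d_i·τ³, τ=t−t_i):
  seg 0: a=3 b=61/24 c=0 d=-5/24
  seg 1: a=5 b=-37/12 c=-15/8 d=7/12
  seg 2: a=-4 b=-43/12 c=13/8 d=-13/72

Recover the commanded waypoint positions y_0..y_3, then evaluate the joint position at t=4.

y_0=3 y_1=5 y_2=-4 y_3=-5
S(4) = 5/8

y_0 = S_0(0) = a_0 = 3
y_1 = S_1(0) = a_1 = 5
y_2 = S_2(0) = a_2 = -4
y_3 = S_2(3) = -5
t_q=4 is in segment 1 (τ=1); S_1(τ)=5/8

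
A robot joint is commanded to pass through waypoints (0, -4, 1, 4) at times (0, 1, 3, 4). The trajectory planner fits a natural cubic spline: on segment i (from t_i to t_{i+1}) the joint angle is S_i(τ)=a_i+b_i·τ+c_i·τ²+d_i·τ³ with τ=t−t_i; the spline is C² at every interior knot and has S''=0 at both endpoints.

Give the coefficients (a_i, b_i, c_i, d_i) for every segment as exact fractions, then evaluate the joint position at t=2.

  seg 0: a=0 b=-83/16 c=0 d=19/16
  seg 1: a=-4 b=-13/8 c=57/16 d=-3/4
  seg 2: a=1 b=29/8 c=-15/16 d=5/16
S(2) = -45/16

Δ: Δ0=-4, Δ1=5/2, Δ2=3
row 1: diag=6, rhs=39; c'=1/3, d'=13/2
row 2: denom=6−2·1/3=16/3; d'=(3−2·13/2)/(16/3)=-15/8
back: M2=-15/8
back: M1=13/2−1/3·-15/8=57/8
M: M0=0, M1=57/8, M2=-15/8, M3=0
seg 0: a=0, c=M0/2=0, d=(M1−M0)/(6·1)=19/16, b=Δ0−h0·(2M0+M1)/6=-83/16
seg 1: a=-4, c=M1/2=57/16, d=(M2−M1)/(6·2)=-3/4, b=Δ1−h1·(2M1+M2)/6=-13/8
seg 2: a=1, c=M2/2=-15/16, d=(M3−M2)/(6·1)=5/16, b=Δ2−h2·(2M2+M3)/6=29/8
t_q=2 → seg 1, τ=1; S=-4+-13/8·τ+57/16·τ²+-3/4·τ³=-45/16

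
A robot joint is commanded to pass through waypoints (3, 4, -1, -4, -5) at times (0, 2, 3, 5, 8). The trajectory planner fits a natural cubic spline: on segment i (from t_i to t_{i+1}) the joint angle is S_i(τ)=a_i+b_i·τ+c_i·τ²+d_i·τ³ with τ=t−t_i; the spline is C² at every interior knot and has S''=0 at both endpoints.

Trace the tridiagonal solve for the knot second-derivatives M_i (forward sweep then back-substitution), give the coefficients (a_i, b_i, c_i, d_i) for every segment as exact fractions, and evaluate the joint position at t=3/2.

Δ: Δ0=1/2, Δ1=-5, Δ2=-3/2, Δ3=-1/3
row 1: diag=6, rhs=-33; c'=1/6, d'=-11/2
row 2: denom=6−1·1/6=35/6; d'=(21−1·-11/2)/(35/6)=159/35
row 3: denom=10−2·12/35=326/35; d'=(7−2·159/35)/(326/35)=-73/326
back: M3=-73/326
back: M2=159/35−12/35·-73/326=753/163
back: M1=-11/2−1/6·753/163=-1022/163
M: M0=0, M1=-1022/163, M2=753/163, M3=-73/326, M4=0
seg 0: a=3, c=M0/2=0, d=(M1−M0)/(6·2)=-511/978, b=Δ0−h0·(2M0+M1)/6=2533/978
seg 1: a=4, c=M1/2=-511/163, d=(M2−M1)/(6·1)=1775/978, b=Δ1−h1·(2M1+M2)/6=-3599/978
seg 2: a=-1, c=M2/2=753/326, d=(M3−M2)/(6·2)=-1579/3912, b=Δ2−h2·(2M2+M3)/6=-2203/489
seg 3: a=-4, c=M3/2=-73/652, d=(M4−M3)/(6·3)=73/5868, b=Δ3−h3·(2M3+M4)/6=-107/978
t_q=3/2 → seg 0, τ=3/2; S=3+2533/978·τ+0·τ²+-511/978·τ³=13357/2608

  seg 0: a=3 b=2533/978 c=0 d=-511/978
  seg 1: a=4 b=-3599/978 c=-511/163 d=1775/978
  seg 2: a=-1 b=-2203/489 c=753/326 d=-1579/3912
  seg 3: a=-4 b=-107/978 c=-73/652 d=73/5868
S(3/2) = 13357/2608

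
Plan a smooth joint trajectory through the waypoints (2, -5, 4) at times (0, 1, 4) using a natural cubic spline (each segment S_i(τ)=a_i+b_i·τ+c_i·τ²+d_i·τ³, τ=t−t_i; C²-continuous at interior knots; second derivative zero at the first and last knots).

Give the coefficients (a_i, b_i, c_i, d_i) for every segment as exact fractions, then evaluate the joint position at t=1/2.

Δ: Δ0=-7, Δ1=3
row 1: diag=8, rhs=60; c'=3/8, d'=15/2
back: M1=15/2
M: M0=0, M1=15/2, M2=0
seg 0: a=2, c=M0/2=0, d=(M1−M0)/(6·1)=5/4, b=Δ0−h0·(2M0+M1)/6=-33/4
seg 1: a=-5, c=M1/2=15/4, d=(M2−M1)/(6·3)=-5/12, b=Δ1−h1·(2M1+M2)/6=-9/2
t_q=1/2 → seg 0, τ=1/2; S=2+-33/4·τ+0·τ²+5/4·τ³=-63/32

  seg 0: a=2 b=-33/4 c=0 d=5/4
  seg 1: a=-5 b=-9/2 c=15/4 d=-5/12
S(1/2) = -63/32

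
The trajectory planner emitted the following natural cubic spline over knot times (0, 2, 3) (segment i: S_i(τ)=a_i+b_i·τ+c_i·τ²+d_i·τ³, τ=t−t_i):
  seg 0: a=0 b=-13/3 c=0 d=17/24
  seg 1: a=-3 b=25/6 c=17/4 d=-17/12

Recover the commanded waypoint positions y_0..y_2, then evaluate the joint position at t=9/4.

y_0=0 y_1=-3 y_2=4
S(9/4) = -439/256

y_0 = S_0(0) = a_0 = 0
y_1 = S_1(0) = a_1 = -3
y_2 = S_1(1) = 4
t_q=9/4 is in segment 1 (τ=1/4); S_1(τ)=-439/256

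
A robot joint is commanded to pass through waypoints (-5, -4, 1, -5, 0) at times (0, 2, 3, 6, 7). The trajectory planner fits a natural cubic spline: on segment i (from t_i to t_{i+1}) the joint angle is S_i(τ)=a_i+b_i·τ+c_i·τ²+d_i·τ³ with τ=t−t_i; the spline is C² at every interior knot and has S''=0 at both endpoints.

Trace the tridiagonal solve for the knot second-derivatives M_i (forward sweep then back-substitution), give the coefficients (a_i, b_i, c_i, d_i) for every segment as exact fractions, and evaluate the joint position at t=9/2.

  seg 0: a=-5 b=-244/161 c=0 d=649/1288
  seg 1: a=-4 b=1459/322 c=1947/644 d=-235/92
  seg 2: a=1 b=1877/644 c=-747/161 d=1933/1932
  seg 3: a=-5 b=673/322 c=2811/644 d=-937/644
S(9/2) = -8711/5152

Δ: Δ0=1/2, Δ1=5, Δ2=-2, Δ3=5
row 1: diag=6, rhs=27; c'=1/6, d'=9/2
row 2: denom=8−1·1/6=47/6; d'=(-42−1·9/2)/(47/6)=-279/47
row 3: denom=8−3·18/47=322/47; d'=(42−3·-279/47)/(322/47)=2811/322
back: M3=2811/322
back: M2=-279/47−18/47·2811/322=-1494/161
back: M1=9/2−1/6·-1494/161=1947/322
M: M0=0, M1=1947/322, M2=-1494/161, M3=2811/322, M4=0
seg 0: a=-5, c=M0/2=0, d=(M1−M0)/(6·2)=649/1288, b=Δ0−h0·(2M0+M1)/6=-244/161
seg 1: a=-4, c=M1/2=1947/644, d=(M2−M1)/(6·1)=-235/92, b=Δ1−h1·(2M1+M2)/6=1459/322
seg 2: a=1, c=M2/2=-747/161, d=(M3−M2)/(6·3)=1933/1932, b=Δ2−h2·(2M2+M3)/6=1877/644
seg 3: a=-5, c=M3/2=2811/644, d=(M4−M3)/(6·1)=-937/644, b=Δ3−h3·(2M3+M4)/6=673/322
t_q=9/2 → seg 2, τ=3/2; S=1+1877/644·τ+-747/161·τ²+1933/1932·τ³=-8711/5152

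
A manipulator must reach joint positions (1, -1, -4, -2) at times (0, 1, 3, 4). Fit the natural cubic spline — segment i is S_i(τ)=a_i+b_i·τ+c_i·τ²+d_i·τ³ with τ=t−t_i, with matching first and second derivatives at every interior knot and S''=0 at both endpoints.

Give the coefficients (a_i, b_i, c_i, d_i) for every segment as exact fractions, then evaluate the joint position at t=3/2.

  seg 0: a=1 b=-15/8 c=0 d=-1/8
  seg 1: a=-1 b=-9/4 c=-3/8 d=3/8
  seg 2: a=-4 b=3/4 c=15/8 d=-5/8
S(3/2) = -139/64

Δ: Δ0=-2, Δ1=-3/2, Δ2=2
row 1: diag=6, rhs=3; c'=1/3, d'=1/2
row 2: denom=6−2·1/3=16/3; d'=(21−2·1/2)/(16/3)=15/4
back: M2=15/4
back: M1=1/2−1/3·15/4=-3/4
M: M0=0, M1=-3/4, M2=15/4, M3=0
seg 0: a=1, c=M0/2=0, d=(M1−M0)/(6·1)=-1/8, b=Δ0−h0·(2M0+M1)/6=-15/8
seg 1: a=-1, c=M1/2=-3/8, d=(M2−M1)/(6·2)=3/8, b=Δ1−h1·(2M1+M2)/6=-9/4
seg 2: a=-4, c=M2/2=15/8, d=(M3−M2)/(6·1)=-5/8, b=Δ2−h2·(2M2+M3)/6=3/4
t_q=3/2 → seg 1, τ=1/2; S=-1+-9/4·τ+-3/8·τ²+3/8·τ³=-139/64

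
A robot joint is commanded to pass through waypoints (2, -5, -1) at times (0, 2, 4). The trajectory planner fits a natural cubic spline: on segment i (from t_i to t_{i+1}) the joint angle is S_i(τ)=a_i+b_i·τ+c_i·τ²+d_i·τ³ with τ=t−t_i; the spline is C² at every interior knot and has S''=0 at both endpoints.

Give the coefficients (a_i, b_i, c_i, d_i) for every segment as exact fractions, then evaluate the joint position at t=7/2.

  seg 0: a=2 b=-39/8 c=0 d=11/32
  seg 1: a=-5 b=-3/4 c=33/16 d=-11/32
S(7/2) = -677/256

Δ: Δ0=-7/2, Δ1=2
row 1: diag=8, rhs=33; c'=1/4, d'=33/8
back: M1=33/8
M: M0=0, M1=33/8, M2=0
seg 0: a=2, c=M0/2=0, d=(M1−M0)/(6·2)=11/32, b=Δ0−h0·(2M0+M1)/6=-39/8
seg 1: a=-5, c=M1/2=33/16, d=(M2−M1)/(6·2)=-11/32, b=Δ1−h1·(2M1+M2)/6=-3/4
t_q=7/2 → seg 1, τ=3/2; S=-5+-3/4·τ+33/16·τ²+-11/32·τ³=-677/256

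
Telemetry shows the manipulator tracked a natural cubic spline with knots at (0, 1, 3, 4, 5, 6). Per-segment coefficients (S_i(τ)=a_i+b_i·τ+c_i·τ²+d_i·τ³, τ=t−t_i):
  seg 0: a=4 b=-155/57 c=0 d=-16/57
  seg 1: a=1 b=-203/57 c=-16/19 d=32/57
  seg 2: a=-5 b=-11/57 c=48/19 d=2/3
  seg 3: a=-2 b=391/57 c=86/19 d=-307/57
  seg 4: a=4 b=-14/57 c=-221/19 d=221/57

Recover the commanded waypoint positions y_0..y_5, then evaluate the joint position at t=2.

y_0 = S_0(0) = a_0 = 4
y_1 = S_1(0) = a_1 = 1
y_2 = S_2(0) = a_2 = -5
y_3 = S_3(0) = a_3 = -2
y_4 = S_4(0) = a_4 = 4
y_5 = S_4(1) = -4
t_q=2 is in segment 1 (τ=1); S_1(τ)=-54/19

y_0=4 y_1=1 y_2=-5 y_3=-2 y_4=4 y_5=-4
S(2) = -54/19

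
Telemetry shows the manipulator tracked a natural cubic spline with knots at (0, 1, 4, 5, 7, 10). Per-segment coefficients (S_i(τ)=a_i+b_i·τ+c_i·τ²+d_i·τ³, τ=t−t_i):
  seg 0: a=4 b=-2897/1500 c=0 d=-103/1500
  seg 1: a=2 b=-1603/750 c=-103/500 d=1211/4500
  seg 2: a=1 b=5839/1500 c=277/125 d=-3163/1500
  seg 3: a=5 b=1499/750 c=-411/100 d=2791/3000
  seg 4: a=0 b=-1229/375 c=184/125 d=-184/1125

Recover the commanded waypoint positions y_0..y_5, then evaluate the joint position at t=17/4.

y_0=4 y_1=2 y_2=1 y_3=5 y_4=0 y_5=-1
S(17/4) = 66519/32000

y_0 = S_0(0) = a_0 = 4
y_1 = S_1(0) = a_1 = 2
y_2 = S_2(0) = a_2 = 1
y_3 = S_3(0) = a_3 = 5
y_4 = S_4(0) = a_4 = 0
y_5 = S_4(3) = -1
t_q=17/4 is in segment 2 (τ=1/4); S_2(τ)=66519/32000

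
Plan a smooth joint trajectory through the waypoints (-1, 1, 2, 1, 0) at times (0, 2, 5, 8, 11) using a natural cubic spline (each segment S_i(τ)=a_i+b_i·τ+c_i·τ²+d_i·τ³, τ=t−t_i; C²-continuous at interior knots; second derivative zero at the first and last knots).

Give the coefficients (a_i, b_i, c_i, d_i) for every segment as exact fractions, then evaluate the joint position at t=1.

  seg 0: a=-1 b=229/207 c=0 d=-11/414
  seg 1: a=1 b=163/207 c=-11/69 d=5/1863
  seg 2: a=2 b=-20/207 c=-28/207 d=35/1863
  seg 3: a=1 b=-83/207 c=7/207 d=-7/1863
S(1) = 11/138

Δ: Δ0=1, Δ1=1/3, Δ2=-1/3, Δ3=-1/3
row 1: diag=10, rhs=-4; c'=3/10, d'=-2/5
row 2: denom=12−3·3/10=111/10; d'=(-4−3·-2/5)/(111/10)=-28/111
row 3: denom=12−3·10/37=414/37; d'=(0−3·-28/111)/(414/37)=14/207
back: M3=14/207
back: M2=-28/111−10/37·14/207=-56/207
back: M1=-2/5−3/10·-56/207=-22/69
M: M0=0, M1=-22/69, M2=-56/207, M3=14/207, M4=0
seg 0: a=-1, c=M0/2=0, d=(M1−M0)/(6·2)=-11/414, b=Δ0−h0·(2M0+M1)/6=229/207
seg 1: a=1, c=M1/2=-11/69, d=(M2−M1)/(6·3)=5/1863, b=Δ1−h1·(2M1+M2)/6=163/207
seg 2: a=2, c=M2/2=-28/207, d=(M3−M2)/(6·3)=35/1863, b=Δ2−h2·(2M2+M3)/6=-20/207
seg 3: a=1, c=M3/2=7/207, d=(M4−M3)/(6·3)=-7/1863, b=Δ3−h3·(2M3+M4)/6=-83/207
t_q=1 → seg 0, τ=1; S=-1+229/207·τ+0·τ²+-11/414·τ³=11/138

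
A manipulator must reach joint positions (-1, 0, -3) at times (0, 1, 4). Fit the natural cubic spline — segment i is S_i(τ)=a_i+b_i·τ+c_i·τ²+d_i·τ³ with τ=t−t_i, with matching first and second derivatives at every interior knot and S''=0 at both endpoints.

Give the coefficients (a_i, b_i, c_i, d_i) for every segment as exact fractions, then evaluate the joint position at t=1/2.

  seg 0: a=-1 b=5/4 c=0 d=-1/4
  seg 1: a=0 b=1/2 c=-3/4 d=1/12
S(1/2) = -13/32

Δ: Δ0=1, Δ1=-1
row 1: diag=8, rhs=-12; c'=3/8, d'=-3/2
back: M1=-3/2
M: M0=0, M1=-3/2, M2=0
seg 0: a=-1, c=M0/2=0, d=(M1−M0)/(6·1)=-1/4, b=Δ0−h0·(2M0+M1)/6=5/4
seg 1: a=0, c=M1/2=-3/4, d=(M2−M1)/(6·3)=1/12, b=Δ1−h1·(2M1+M2)/6=1/2
t_q=1/2 → seg 0, τ=1/2; S=-1+5/4·τ+0·τ²+-1/4·τ³=-13/32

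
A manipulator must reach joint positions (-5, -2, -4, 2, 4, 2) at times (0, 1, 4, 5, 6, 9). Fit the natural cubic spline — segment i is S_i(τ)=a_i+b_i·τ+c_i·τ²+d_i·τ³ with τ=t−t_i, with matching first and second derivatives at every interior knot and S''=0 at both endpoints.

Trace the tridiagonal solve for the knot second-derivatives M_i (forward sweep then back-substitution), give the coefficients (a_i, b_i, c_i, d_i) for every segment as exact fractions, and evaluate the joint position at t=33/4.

  seg 0: a=-5 b=6511/1641 c=0 d=-1588/1641
  seg 1: a=-2 b=1747/1641 c=-1588/547 d=3817/4923
  seg 2: a=-4 b=7516/1641 c=2229/547 d=-4357/1641
  seg 3: a=2 b=7819/1641 c=-2128/547 d=1847/1641
  seg 4: a=4 b=592/1641 c=-281/547 d=281/4923
S(33/4) = 100165/35008

Δ: Δ0=3, Δ1=-2/3, Δ2=6, Δ3=2, Δ4=-2/3
row 1: diag=8, rhs=-22; c'=3/8, d'=-11/4
row 2: denom=8−3·3/8=55/8; d'=(40−3·-11/4)/(55/8)=386/55
row 3: denom=4−1·8/55=212/55; d'=(-24−1·386/55)/(212/55)=-853/106
row 4: denom=8−1·55/212=1641/212; d'=(-16−1·-853/106)/(1641/212)=-562/547
back: M4=-562/547
back: M3=-853/106−55/212·-562/547=-4256/547
back: M2=386/55−8/55·-4256/547=4458/547
back: M1=-11/4−3/8·4458/547=-3176/547
M: M0=0, M1=-3176/547, M2=4458/547, M3=-4256/547, M4=-562/547, M5=0
seg 0: a=-5, c=M0/2=0, d=(M1−M0)/(6·1)=-1588/1641, b=Δ0−h0·(2M0+M1)/6=6511/1641
seg 1: a=-2, c=M1/2=-1588/547, d=(M2−M1)/(6·3)=3817/4923, b=Δ1−h1·(2M1+M2)/6=1747/1641
seg 2: a=-4, c=M2/2=2229/547, d=(M3−M2)/(6·1)=-4357/1641, b=Δ2−h2·(2M2+M3)/6=7516/1641
seg 3: a=2, c=M3/2=-2128/547, d=(M4−M3)/(6·1)=1847/1641, b=Δ3−h3·(2M3+M4)/6=7819/1641
seg 4: a=4, c=M4/2=-281/547, d=(M5−M4)/(6·3)=281/4923, b=Δ4−h4·(2M4+M5)/6=592/1641
t_q=33/4 → seg 4, τ=9/4; S=4+592/1641·τ+-281/547·τ²+281/4923·τ³=100165/35008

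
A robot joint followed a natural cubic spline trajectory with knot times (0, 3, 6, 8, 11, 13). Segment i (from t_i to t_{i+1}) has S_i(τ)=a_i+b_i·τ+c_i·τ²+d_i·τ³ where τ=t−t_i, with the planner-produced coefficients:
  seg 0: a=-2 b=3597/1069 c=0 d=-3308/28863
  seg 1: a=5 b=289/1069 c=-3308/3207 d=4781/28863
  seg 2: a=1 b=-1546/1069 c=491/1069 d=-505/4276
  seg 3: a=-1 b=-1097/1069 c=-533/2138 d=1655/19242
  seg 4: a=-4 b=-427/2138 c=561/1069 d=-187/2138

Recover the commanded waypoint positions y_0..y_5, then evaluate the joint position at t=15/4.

y_0 = S_0(0) = a_0 = -2
y_1 = S_1(0) = a_1 = 5
y_2 = S_2(0) = a_2 = 1
y_3 = S_3(0) = a_3 = -1
y_4 = S_4(0) = a_4 = -4
y_5 = S_4(2) = -3
t_q=15/4 is in segment 1 (τ=3/4); S_1(τ)=321037/68416

y_0=-2 y_1=5 y_2=1 y_3=-1 y_4=-4 y_5=-3
S(15/4) = 321037/68416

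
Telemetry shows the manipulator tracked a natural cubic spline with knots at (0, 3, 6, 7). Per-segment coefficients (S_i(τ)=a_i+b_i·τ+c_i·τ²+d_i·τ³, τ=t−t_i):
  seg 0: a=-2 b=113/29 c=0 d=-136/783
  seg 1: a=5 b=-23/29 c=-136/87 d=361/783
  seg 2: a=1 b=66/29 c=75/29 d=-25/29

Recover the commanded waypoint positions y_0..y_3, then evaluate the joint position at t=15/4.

y_0 = S_0(0) = a_0 = -2
y_1 = S_1(0) = a_1 = 5
y_2 = S_2(0) = a_2 = 1
y_3 = S_2(1) = 5
t_q=15/4 is in segment 1 (τ=3/4); S_1(τ)=6905/1856

y_0=-2 y_1=5 y_2=1 y_3=5
S(15/4) = 6905/1856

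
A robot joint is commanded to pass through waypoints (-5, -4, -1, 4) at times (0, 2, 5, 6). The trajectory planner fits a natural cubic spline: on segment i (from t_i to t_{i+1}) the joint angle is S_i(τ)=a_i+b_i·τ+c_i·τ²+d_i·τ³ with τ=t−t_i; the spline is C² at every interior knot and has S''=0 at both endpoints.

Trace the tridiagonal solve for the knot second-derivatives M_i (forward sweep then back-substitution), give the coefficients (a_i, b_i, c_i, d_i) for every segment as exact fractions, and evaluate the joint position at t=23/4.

  seg 0: a=-5 b=103/142 c=0 d=-4/71
  seg 1: a=-4 b=7/142 c=-24/71 d=31/142
  seg 2: a=-1 b=278/71 c=231/142 d=-77/142
S(23/4) = 23837/9088

Δ: Δ0=1/2, Δ1=1, Δ2=5
row 1: diag=10, rhs=3; c'=3/10, d'=3/10
row 2: denom=8−3·3/10=71/10; d'=(24−3·3/10)/(71/10)=231/71
back: M2=231/71
back: M1=3/10−3/10·231/71=-48/71
M: M0=0, M1=-48/71, M2=231/71, M3=0
seg 0: a=-5, c=M0/2=0, d=(M1−M0)/(6·2)=-4/71, b=Δ0−h0·(2M0+M1)/6=103/142
seg 1: a=-4, c=M1/2=-24/71, d=(M2−M1)/(6·3)=31/142, b=Δ1−h1·(2M1+M2)/6=7/142
seg 2: a=-1, c=M2/2=231/142, d=(M3−M2)/(6·1)=-77/142, b=Δ2−h2·(2M2+M3)/6=278/71
t_q=23/4 → seg 2, τ=3/4; S=-1+278/71·τ+231/142·τ²+-77/142·τ³=23837/9088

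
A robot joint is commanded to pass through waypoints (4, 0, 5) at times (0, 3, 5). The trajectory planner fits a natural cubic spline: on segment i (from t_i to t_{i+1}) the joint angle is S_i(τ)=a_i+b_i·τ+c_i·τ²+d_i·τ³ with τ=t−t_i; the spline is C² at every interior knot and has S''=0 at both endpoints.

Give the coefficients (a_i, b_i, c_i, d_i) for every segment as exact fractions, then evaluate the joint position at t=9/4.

Δ: Δ0=-4/3, Δ1=5/2
row 1: diag=10, rhs=23; c'=1/5, d'=23/10
back: M1=23/10
M: M0=0, M1=23/10, M2=0
seg 0: a=4, c=M0/2=0, d=(M1−M0)/(6·3)=23/180, b=Δ0−h0·(2M0+M1)/6=-149/60
seg 1: a=0, c=M1/2=23/20, d=(M2−M1)/(6·2)=-23/120, b=Δ1−h1·(2M1+M2)/6=29/30
t_q=9/4 → seg 0, τ=9/4; S=4+-149/60·τ+0·τ²+23/180·τ³=-169/1280

  seg 0: a=4 b=-149/60 c=0 d=23/180
  seg 1: a=0 b=29/30 c=23/20 d=-23/120
S(9/4) = -169/1280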